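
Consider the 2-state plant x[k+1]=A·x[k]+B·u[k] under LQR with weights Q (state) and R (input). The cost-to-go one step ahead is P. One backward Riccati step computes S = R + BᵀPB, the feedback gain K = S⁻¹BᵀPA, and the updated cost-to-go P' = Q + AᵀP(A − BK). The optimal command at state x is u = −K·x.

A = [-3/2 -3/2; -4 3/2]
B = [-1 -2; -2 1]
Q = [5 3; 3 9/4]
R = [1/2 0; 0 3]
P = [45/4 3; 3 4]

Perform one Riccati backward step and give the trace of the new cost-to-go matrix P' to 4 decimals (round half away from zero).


BᵀP = [-17.2500 -11.0000; -19.5000 -2.0000]
S = R + BᵀPB = [1/2 0; 0 3] + [39.2500 23.5000; 23.5000 37.0000] = [39.7500 23.5000; 23.5000 40.0000]
BᵀPA = [69.8750 9.3750; 37.2500 26.2500]
K = S⁻¹·BᵀPA = [1.8498 -0.2331; -0.1555 0.7932]
A−BK = [0.0388 -0.1467; -0.1449 0.2407]
AᵀP(A−BK) = [1.8506 -0.6973; -0.6973 2.1766]
P' = Q + AᵀP(A−BK) = [6.8506 2.3027; 2.3027 4.4266]
tr(P') = 11.2772

11.2772


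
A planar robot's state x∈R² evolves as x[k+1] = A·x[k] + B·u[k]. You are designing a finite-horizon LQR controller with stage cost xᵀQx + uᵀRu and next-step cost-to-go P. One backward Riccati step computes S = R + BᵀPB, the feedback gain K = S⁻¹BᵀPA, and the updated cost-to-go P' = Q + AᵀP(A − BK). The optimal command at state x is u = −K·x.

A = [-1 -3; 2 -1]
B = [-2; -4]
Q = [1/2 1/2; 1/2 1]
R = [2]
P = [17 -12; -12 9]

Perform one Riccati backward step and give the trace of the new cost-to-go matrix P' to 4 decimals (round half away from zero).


85.9545

BᵀP = [14.0000 -12.0000]
S = R + BᵀPB = [2] + [20.0000] = [22.0000]
BᵀPA = [-38.0000 -30.0000]
K = S⁻¹·BᵀPA = [-1.7273 -1.3636]
A−BK = [-4.4545 -5.7273; -4.9091 -6.4545]
AᵀP(A−BK) = [35.3636 41.1818; 41.1818 49.0909]
P' = Q + AᵀP(A−BK) = [35.8636 41.6818; 41.6818 50.0909]
tr(P') = 85.9545


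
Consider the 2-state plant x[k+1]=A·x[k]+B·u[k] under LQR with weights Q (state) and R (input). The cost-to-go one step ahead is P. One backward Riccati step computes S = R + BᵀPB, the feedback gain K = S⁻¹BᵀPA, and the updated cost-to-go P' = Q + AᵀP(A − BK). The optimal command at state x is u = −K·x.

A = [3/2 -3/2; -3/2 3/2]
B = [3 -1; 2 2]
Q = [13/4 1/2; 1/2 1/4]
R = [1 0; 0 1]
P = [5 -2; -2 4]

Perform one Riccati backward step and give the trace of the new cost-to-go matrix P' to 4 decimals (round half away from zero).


BᵀP = [11.0000 2.0000; -9.0000 10.0000]
S = R + BᵀPB = [1 0; 0 1] + [37.0000 -7.0000; -7.0000 29.0000] = [38.0000 -7.0000; -7.0000 30.0000]
BᵀPA = [13.5000 -13.5000; -28.5000 28.5000]
K = S⁻¹·BᵀPA = [0.1884 -0.1884; -0.9060 0.9060]
A−BK = [0.0289 -0.0289; -0.0646 0.0646]
AᵀP(A−BK) = [0.8847 -0.8847; -0.8847 0.8847]
P' = Q + AᵀP(A−BK) = [4.1347 -0.3847; -0.3847 1.1347]
tr(P') = 5.2695

5.2695


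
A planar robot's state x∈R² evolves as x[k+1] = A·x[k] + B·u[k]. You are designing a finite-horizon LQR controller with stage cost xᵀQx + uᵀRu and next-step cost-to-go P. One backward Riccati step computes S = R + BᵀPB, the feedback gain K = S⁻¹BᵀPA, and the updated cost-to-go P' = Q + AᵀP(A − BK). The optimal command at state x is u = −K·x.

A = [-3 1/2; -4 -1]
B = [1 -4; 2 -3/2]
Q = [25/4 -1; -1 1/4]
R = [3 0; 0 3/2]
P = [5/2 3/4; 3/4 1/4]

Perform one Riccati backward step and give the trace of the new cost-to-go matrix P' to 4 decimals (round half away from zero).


7.8926

BᵀP = [4.0000 1.2500; -11.1250 -3.3750]
S = R + BᵀPB = [3 0; 0 3/2] + [6.5000 -17.8750; -17.8750 49.5625] = [9.5000 -17.8750; -17.8750 51.0625]
BᵀPA = [-17.0000 0.7500; 46.8750 -2.1875]
K = S⁻¹·BᵀPA = [-0.1822 -0.0049; 0.8542 -0.0445]
A−BK = [0.5990 0.3267; -2.3543 -1.0571]
AᵀP(A−BK) = [1.3614 0.0052; 0.0052 0.0312]
P' = Q + AᵀP(A−BK) = [7.6114 -0.9948; -0.9948 0.2812]
tr(P') = 7.8926


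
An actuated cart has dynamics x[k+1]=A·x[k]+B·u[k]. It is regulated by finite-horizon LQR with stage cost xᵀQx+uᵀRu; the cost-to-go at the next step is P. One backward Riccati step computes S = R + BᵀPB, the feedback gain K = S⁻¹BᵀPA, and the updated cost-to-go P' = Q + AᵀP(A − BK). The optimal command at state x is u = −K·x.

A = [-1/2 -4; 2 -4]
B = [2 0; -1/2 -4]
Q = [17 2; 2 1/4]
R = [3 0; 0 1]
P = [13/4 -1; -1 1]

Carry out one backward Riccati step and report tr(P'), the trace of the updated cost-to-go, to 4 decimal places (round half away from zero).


BᵀP = [7.0000 -2.5000; 4.0000 -4.0000]
S = R + BᵀPB = [3 0; 0 1] + [15.2500 10.0000; 10.0000 16.0000] = [18.2500 10.0000; 10.0000 17.0000]
BᵀPA = [-8.5000 -18.0000; -10.0000 0.0000]
K = S⁻¹·BᵀPA = [-0.2117 -1.4554; -0.4637 0.8561]
A−BK = [-0.0767 -1.0892; 0.0392 -1.3032]
AᵀP(A−BK) = [0.3761 0.6902; 0.6902 9.8026]
P' = Q + AᵀP(A−BK) = [17.3761 2.6902; 2.6902 10.0526]
tr(P') = 27.4287

27.4287


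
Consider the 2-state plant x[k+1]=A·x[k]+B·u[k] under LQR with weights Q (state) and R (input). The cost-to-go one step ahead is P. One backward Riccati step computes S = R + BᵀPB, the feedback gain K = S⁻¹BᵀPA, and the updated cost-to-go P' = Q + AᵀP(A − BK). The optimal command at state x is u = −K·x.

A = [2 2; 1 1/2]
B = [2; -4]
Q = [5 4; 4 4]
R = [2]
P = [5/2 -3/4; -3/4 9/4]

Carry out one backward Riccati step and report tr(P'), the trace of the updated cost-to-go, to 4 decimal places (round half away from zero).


24.8823

BᵀP = [8.0000 -10.5000]
S = R + BᵀPB = [2] + [58.0000] = [60.0000]
BᵀPA = [5.5000 10.7500]
K = S⁻¹·BᵀPA = [0.0917 0.1792]
A−BK = [1.8167 1.6417; 1.3667 1.2167]
AᵀP(A−BK) = [8.7458 7.8896; 7.8896 7.1365]
P' = Q + AᵀP(A−BK) = [13.7458 11.8896; 11.8896 11.1365]
tr(P') = 24.8823


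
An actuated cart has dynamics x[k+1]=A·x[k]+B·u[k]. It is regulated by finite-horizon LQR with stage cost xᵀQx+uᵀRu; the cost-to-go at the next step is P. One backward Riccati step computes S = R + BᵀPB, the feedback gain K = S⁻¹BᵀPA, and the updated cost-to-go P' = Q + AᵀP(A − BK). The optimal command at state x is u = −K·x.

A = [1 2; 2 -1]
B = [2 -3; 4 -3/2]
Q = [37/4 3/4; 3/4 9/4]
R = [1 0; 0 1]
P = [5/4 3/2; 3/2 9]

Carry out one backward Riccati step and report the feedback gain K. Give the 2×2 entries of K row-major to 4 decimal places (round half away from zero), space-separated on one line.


0.4757 -0.5359 -0.0443 -0.8481

BᵀP = [8.5000 39.0000; -6.0000 -18.0000]
S = R + BᵀPB = [1 0; 0 1] + [173.0000 -84.0000; -84.0000 45.0000] = [174.0000 -84.0000; -84.0000 46.0000]
BᵀPA = [86.5000 -22.0000; -42.0000 6.0000]
K = S⁻¹·BᵀPA = [0.4757 -0.5359; -0.0443 -0.8481]
A−BK = [-0.0844 0.5274; 0.0306 -0.1287]
AᵀP(A−BK) = [0.2379 -0.2679; -0.2679 1.2996]
P' = Q + AᵀP(A−BK) = [9.4879 0.4821; 0.4821 3.5496]
tr(P') = 13.0374


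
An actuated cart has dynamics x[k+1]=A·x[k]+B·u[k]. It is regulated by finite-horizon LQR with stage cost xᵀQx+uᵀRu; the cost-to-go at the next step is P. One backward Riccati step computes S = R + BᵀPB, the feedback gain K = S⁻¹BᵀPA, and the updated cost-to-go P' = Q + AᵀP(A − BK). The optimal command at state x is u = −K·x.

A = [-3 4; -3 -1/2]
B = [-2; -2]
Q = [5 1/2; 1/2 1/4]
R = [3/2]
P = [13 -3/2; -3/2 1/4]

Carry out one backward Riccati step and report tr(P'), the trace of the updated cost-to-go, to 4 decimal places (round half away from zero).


BᵀP = [-23.0000 2.5000]
S = R + BᵀPB = [3/2] + [41.0000] = [42.5000]
BᵀPA = [61.5000 -93.2500]
K = S⁻¹·BᵀPA = [1.4471 -2.1941]
A−BK = [-0.1059 -0.3882; -0.1059 -4.8882]
AᵀP(A−BK) = [3.2559 -4.9368; -4.9368 9.4610]
P' = Q + AᵀP(A−BK) = [8.2559 -4.4368; -4.4368 9.7110]
tr(P') = 17.9669

17.9669


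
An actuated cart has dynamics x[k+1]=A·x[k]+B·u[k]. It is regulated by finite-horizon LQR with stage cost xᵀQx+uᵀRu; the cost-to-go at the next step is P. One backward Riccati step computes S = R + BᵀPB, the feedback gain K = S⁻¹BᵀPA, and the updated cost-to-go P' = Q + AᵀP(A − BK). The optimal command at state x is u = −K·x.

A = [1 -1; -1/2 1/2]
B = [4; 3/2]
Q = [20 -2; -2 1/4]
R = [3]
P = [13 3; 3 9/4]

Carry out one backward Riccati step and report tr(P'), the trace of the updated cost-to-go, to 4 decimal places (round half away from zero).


22.4697

BᵀP = [56.5000 15.3750]
S = R + BᵀPB = [3] + [249.0625] = [252.0625]
BᵀPA = [48.8125 -48.8125]
K = S⁻¹·BᵀPA = [0.1937 -0.1937]
A−BK = [0.2254 -0.2254; -0.7905 0.7905]
AᵀP(A−BK) = [1.1098 -1.1098; -1.1098 1.1098]
P' = Q + AᵀP(A−BK) = [21.1098 -3.1098; -3.1098 1.3598]
tr(P') = 22.4697


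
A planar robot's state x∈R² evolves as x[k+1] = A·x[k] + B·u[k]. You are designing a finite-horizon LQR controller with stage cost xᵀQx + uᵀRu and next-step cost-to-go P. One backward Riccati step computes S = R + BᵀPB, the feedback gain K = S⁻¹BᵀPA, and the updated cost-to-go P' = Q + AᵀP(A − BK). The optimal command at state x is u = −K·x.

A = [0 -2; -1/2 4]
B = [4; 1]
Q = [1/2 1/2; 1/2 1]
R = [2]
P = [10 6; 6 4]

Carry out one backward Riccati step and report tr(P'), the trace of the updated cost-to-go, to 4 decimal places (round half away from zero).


BᵀP = [46.0000 28.0000]
S = R + BᵀPB = [2] + [212.0000] = [214.0000]
BᵀPA = [-14.0000 20.0000]
K = S⁻¹·BᵀPA = [-0.0654 0.0935]
A−BK = [0.2617 -2.3738; -0.4346 3.9065]
AᵀP(A−BK) = [0.0841 -0.6916; -0.6916 6.1308]
P' = Q + AᵀP(A−BK) = [0.5841 -0.1916; -0.1916 7.1308]
tr(P') = 7.7150

7.7150


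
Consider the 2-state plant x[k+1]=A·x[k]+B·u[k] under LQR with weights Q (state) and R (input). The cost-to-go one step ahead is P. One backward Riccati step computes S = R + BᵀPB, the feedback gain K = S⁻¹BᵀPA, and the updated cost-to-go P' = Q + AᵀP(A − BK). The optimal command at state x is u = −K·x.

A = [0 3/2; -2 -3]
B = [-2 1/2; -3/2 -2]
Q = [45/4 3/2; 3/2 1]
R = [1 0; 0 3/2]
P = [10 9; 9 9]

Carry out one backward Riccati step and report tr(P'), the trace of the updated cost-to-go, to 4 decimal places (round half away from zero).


15.4077

BᵀP = [-33.5000 -31.5000; -13.0000 -13.5000]
S = R + BᵀPB = [1 0; 0 3/2] + [114.2500 46.2500; 46.2500 20.5000] = [115.2500 46.2500; 46.2500 22.0000]
BᵀPA = [63.0000 44.2500; 27.0000 21.0000]
K = S⁻¹·BᵀPA = [0.3462 0.0057; 0.4994 0.9426]
A−BK = [0.4427 1.0400; -0.4818 -1.1063]
AᵀP(A−BK) = [0.7038 1.1919; 1.1919 2.4540]
P' = Q + AᵀP(A−BK) = [11.9538 2.6919; 2.6919 3.4540]
tr(P') = 15.4077


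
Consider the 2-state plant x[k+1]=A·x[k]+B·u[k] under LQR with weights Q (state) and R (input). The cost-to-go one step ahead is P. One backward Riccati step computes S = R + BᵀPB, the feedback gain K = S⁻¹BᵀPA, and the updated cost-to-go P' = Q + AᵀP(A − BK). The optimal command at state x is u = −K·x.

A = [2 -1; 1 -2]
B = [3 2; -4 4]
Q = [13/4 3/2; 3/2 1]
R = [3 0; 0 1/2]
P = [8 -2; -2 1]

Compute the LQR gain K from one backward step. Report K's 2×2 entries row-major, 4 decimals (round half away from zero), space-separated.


0.2952 -0.0035 0.5403 -0.4798

BᵀP = [32.0000 -10.0000; 8.0000 0.0000]
S = R + BᵀPB = [3 0; 0 1/2] + [136.0000 24.0000; 24.0000 16.0000] = [139.0000 24.0000; 24.0000 16.5000]
BᵀPA = [54.0000 -12.0000; 16.0000 -8.0000]
K = S⁻¹·BᵀPA = [0.2952 -0.0035; 0.5403 -0.4798]
A−BK = [0.0338 -0.0300; 0.0195 -0.0949]
AᵀP(A−BK) = [0.4143 -0.1351; -0.1351 0.1199]
P' = Q + AᵀP(A−BK) = [3.6643 1.3649; 1.3649 1.1199]
tr(P') = 4.7842


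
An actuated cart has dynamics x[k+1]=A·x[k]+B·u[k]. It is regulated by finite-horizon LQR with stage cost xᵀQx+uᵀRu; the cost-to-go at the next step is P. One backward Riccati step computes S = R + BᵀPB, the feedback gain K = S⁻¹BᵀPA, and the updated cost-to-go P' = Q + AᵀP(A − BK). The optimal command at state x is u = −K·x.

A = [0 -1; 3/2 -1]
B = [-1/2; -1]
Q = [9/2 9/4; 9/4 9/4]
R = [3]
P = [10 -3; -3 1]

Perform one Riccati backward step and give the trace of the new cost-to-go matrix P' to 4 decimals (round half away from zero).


BᵀP = [-2.0000 0.5000]
S = R + BᵀPB = [3] + [0.5000] = [3.5000]
BᵀPA = [0.7500 1.5000]
K = S⁻¹·BᵀPA = [0.2143 0.4286]
A−BK = [0.1071 -0.7857; 1.7143 -0.5714]
AᵀP(A−BK) = [2.0893 2.6786; 2.6786 4.3571]
P' = Q + AᵀP(A−BK) = [6.5893 4.9286; 4.9286 6.6071]
tr(P') = 13.1964

13.1964


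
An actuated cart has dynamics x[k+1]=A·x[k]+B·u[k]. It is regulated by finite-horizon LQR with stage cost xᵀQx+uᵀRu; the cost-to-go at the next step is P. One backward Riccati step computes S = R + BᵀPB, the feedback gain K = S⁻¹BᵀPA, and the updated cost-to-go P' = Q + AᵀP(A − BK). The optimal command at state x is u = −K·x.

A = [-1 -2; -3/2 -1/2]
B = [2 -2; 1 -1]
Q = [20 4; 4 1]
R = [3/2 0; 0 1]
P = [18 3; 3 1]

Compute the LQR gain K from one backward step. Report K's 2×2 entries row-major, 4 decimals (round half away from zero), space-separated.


BᵀP = [39.0000 7.0000; -39.0000 -7.0000]
S = R + BᵀPB = [3/2 0; 0 1] + [85.0000 -85.0000; -85.0000 85.0000] = [86.5000 -85.0000; -85.0000 86.0000]
BᵀPA = [-49.5000 -81.5000; 49.5000 81.5000]
K = S⁻¹·BᵀPA = [-0.2313 -0.3808; 0.3470 0.5713]
A−BK = [0.1565 -0.0958; -0.9217 0.4521]
AᵀP(A−BK) = [0.6256 0.1209; 0.1209 0.6536]
P' = Q + AᵀP(A−BK) = [20.6256 4.1209; 4.1209 1.6536]
tr(P') = 22.2792

-0.2313 -0.3808 0.3470 0.5713


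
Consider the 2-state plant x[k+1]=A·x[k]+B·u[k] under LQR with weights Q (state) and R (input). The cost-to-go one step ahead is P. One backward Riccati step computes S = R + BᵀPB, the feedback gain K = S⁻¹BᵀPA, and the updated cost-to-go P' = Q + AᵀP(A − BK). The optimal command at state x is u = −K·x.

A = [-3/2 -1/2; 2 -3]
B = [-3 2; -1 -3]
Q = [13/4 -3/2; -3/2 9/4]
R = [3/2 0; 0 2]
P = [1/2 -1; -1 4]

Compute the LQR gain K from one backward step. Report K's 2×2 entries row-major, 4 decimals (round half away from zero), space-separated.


0.0147 0.4363 -0.6544 0.7525

BᵀP = [-0.5000 -1.0000; 4.0000 -14.0000]
S = R + BᵀPB = [3/2 0; 0 2] + [2.5000 2.0000; 2.0000 50.0000] = [4.0000 2.0000; 2.0000 52.0000]
BᵀPA = [-1.2500 3.2500; -34.0000 40.0000]
K = S⁻¹·BᵀPA = [0.0147 0.4363; -0.6544 0.7525]
A−BK = [-0.1471 -0.6961; 0.0515 -0.3064]
AᵀP(A−BK) = [0.8934 -0.9963; -0.9963 1.6091]
P' = Q + AᵀP(A−BK) = [4.1434 -2.4963; -2.4963 3.8591]
tr(P') = 8.0025


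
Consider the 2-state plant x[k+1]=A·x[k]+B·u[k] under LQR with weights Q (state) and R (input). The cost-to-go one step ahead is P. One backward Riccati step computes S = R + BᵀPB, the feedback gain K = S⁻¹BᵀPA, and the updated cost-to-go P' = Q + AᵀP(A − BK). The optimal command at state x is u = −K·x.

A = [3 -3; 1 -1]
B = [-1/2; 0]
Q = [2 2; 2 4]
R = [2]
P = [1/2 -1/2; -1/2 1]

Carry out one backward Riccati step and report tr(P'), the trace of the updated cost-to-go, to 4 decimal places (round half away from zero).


BᵀP = [-0.2500 0.2500]
S = R + BᵀPB = [2] + [0.1250] = [2.1250]
BᵀPA = [-0.5000 0.5000]
K = S⁻¹·BᵀPA = [-0.2353 0.2353]
A−BK = [2.8824 -2.8824; 1.0000 -1.0000]
AᵀP(A−BK) = [2.3824 -2.3824; -2.3824 2.3824]
P' = Q + AᵀP(A−BK) = [4.3824 -0.3824; -0.3824 6.3824]
tr(P') = 10.7647

10.7647


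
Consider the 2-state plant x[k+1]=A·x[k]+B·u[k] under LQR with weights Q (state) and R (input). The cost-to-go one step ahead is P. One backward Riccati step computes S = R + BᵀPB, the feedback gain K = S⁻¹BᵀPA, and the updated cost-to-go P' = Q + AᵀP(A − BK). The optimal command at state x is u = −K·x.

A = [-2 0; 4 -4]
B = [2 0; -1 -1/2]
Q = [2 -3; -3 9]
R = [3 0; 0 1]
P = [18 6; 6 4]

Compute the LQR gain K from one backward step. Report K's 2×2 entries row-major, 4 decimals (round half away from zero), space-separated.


-0.6809 -0.3404 -2.3617 3.3191

BᵀP = [30.0000 8.0000; -3.0000 -2.0000]
S = R + BᵀPB = [3 0; 0 1] + [52.0000 -4.0000; -4.0000 1.0000] = [55.0000 -4.0000; -4.0000 2.0000]
BᵀPA = [-28.0000 -32.0000; -2.0000 8.0000]
K = S⁻¹·BᵀPA = [-0.6809 -0.3404; -2.3617 3.3191]
A−BK = [-0.6383 0.6809; 2.1383 -2.6809]
AᵀP(A−BK) = [16.2128 -18.8936; -18.8936 26.5532]
P' = Q + AᵀP(A−BK) = [18.2128 -21.8936; -21.8936 35.5532]
tr(P') = 53.7660


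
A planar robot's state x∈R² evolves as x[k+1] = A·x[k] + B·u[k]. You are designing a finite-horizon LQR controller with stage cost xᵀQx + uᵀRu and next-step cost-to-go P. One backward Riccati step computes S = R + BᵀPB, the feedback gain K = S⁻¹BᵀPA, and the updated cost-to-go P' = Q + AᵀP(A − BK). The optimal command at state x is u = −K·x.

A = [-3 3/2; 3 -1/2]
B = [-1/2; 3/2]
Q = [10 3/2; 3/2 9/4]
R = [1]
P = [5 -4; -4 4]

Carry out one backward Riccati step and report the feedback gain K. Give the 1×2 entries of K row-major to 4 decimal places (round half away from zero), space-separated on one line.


BᵀP = [-8.5000 8.0000]
S = R + BᵀPB = [1] + [16.2500] = [17.2500]
BᵀPA = [49.5000 -16.7500]
K = S⁻¹·BᵀPA = [2.8696 -0.9710]
A−BK = [-1.5652 1.0145; -1.3043 0.9565]
AᵀP(A−BK) = [10.9565 -4.4348; -4.4348 1.9855]
P' = Q + AᵀP(A−BK) = [20.9565 -2.9348; -2.9348 4.2355]
tr(P') = 25.1920

2.8696 -0.9710


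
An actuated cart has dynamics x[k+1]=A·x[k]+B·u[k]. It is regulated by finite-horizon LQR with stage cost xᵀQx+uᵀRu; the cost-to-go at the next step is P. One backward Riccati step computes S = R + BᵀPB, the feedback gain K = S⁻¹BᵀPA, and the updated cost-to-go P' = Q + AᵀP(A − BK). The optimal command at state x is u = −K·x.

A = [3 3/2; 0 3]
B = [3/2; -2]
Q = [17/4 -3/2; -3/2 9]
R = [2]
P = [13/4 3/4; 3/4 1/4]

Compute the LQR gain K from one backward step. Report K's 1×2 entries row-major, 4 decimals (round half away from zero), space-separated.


BᵀP = [3.3750 0.6250]
S = R + BᵀPB = [2] + [3.8125] = [5.8125]
BᵀPA = [10.1250 6.9375]
K = S⁻¹·BᵀPA = [1.7419 1.1935]
A−BK = [0.3871 -0.2903; 3.4839 5.3871]
AᵀP(A−BK) = [11.6129 9.2903; 9.2903 8.0323]
P' = Q + AᵀP(A−BK) = [15.8629 7.7903; 7.7903 17.0323]
tr(P') = 32.8952

1.7419 1.1935


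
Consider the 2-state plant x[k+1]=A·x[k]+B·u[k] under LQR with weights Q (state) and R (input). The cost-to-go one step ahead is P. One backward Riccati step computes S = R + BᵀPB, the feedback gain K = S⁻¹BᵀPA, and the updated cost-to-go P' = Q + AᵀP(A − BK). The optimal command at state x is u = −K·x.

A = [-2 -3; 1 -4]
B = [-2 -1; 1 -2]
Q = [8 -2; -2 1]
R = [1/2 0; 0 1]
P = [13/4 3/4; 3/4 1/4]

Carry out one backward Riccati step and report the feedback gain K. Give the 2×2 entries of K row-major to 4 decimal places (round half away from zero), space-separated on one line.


BᵀP = [-5.7500 -1.2500; -4.7500 -1.2500]
S = R + BᵀPB = [1/2 0; 0 1] + [10.2500 8.2500; 8.2500 7.2500] = [10.7500 8.2500; 8.2500 8.2500]
BᵀPA = [10.2500 22.2500; 8.2500 19.2500]
K = S⁻¹·BᵀPA = [0.8000 1.2000; 0.2000 1.1333]
A−BK = [-0.2000 0.5333; 0.6000 -2.9333]
AᵀP(A−BK) = [0.4000 0.6000; 0.6000 2.7333]
P' = Q + AᵀP(A−BK) = [8.4000 -1.4000; -1.4000 3.7333]
tr(P') = 12.1333

0.8000 1.2000 0.2000 1.1333


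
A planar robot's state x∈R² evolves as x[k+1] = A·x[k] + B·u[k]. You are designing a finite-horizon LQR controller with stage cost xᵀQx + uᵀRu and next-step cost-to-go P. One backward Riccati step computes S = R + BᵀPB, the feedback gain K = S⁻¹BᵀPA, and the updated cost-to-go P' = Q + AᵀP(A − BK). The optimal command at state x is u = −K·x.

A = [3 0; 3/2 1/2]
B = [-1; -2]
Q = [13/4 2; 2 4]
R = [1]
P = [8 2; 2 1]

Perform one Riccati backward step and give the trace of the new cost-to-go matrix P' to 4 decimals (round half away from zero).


BᵀP = [-12.0000 -4.0000]
S = R + BᵀPB = [1] + [20.0000] = [21.0000]
BᵀPA = [-42.0000 -2.0000]
K = S⁻¹·BᵀPA = [-2.0000 -0.0952]
A−BK = [1.0000 -0.0952; -2.5000 0.3095]
AᵀP(A−BK) = [8.2500 -0.2500; -0.2500 0.0595]
P' = Q + AᵀP(A−BK) = [11.5000 1.7500; 1.7500 4.0595]
tr(P') = 15.5595

15.5595


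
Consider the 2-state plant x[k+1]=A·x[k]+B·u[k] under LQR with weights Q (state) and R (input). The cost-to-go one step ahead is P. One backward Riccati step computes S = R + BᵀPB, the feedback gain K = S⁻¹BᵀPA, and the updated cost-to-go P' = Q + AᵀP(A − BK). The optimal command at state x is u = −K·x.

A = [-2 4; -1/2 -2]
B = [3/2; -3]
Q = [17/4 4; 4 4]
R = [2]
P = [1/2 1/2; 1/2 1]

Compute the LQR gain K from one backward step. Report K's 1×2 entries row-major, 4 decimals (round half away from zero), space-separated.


BᵀP = [-0.7500 -2.2500]
S = R + BᵀPB = [2] + [5.6250] = [7.6250]
BᵀPA = [2.6250 1.5000]
K = S⁻¹·BᵀPA = [0.3443 0.1967]
A−BK = [-2.5164 3.7049; 0.5328 -1.4098]
AᵀP(A−BK) = [2.3463 -2.5164; -2.5164 3.7049]
P' = Q + AᵀP(A−BK) = [6.5963 1.4836; 1.4836 7.7049]
tr(P') = 14.3012

0.3443 0.1967


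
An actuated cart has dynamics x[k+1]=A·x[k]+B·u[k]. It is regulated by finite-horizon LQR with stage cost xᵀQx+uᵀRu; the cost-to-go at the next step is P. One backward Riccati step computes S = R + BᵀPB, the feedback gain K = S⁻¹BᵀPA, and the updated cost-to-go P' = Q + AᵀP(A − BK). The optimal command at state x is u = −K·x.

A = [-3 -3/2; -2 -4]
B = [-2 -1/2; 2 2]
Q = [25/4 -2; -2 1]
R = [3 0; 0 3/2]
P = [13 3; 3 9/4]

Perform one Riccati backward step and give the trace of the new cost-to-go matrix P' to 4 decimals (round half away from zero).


BᵀP = [-20.0000 -1.5000; -0.5000 3.0000]
S = R + BᵀPB = [3 0; 0 3/2] + [37.0000 7.0000; 7.0000 6.2500] = [40.0000 7.0000; 7.0000 7.7500]
BᵀPA = [63.0000 36.0000; -4.5000 -11.2500]
K = S⁻¹·BᵀPA = [1.9914 1.3707; -2.3793 -2.6897]
A−BK = [-0.2069 -0.1034; -1.2241 -1.3621]
AᵀP(A−BK) = [25.8362 23.0431; 23.0431 21.6466]
P' = Q + AᵀP(A−BK) = [32.0862 21.0431; 21.0431 22.6466]
tr(P') = 54.7328

54.7328


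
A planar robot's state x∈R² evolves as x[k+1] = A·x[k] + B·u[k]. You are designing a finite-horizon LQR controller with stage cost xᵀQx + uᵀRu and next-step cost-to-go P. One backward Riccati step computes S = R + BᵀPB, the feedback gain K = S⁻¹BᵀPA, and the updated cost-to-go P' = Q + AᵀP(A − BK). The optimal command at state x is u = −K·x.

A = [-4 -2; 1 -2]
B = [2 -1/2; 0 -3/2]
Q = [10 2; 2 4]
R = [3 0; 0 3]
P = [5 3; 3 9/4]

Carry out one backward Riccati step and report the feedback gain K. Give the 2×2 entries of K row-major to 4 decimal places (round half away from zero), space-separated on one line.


-1.1988 -0.8998 0.4592 0.8074

BᵀP = [10.0000 6.0000; -7.0000 -4.8750]
S = R + BᵀPB = [3 0; 0 3] + [20.0000 -14.0000; -14.0000 10.8125] = [23.0000 -14.0000; -14.0000 13.8125]
BᵀPA = [-34.0000 -32.0000; 23.1250 23.7500]
K = S⁻¹·BᵀPA = [-1.1988 -0.8998; 0.4592 0.8074]
A−BK = [-1.3729 0.2034; 1.6888 -0.7889]
AᵀP(A−BK) = [6.8737 4.2342; 4.2342 5.0293]
P' = Q + AᵀP(A−BK) = [16.8737 6.2342; 6.2342 9.0293]
tr(P') = 25.9029


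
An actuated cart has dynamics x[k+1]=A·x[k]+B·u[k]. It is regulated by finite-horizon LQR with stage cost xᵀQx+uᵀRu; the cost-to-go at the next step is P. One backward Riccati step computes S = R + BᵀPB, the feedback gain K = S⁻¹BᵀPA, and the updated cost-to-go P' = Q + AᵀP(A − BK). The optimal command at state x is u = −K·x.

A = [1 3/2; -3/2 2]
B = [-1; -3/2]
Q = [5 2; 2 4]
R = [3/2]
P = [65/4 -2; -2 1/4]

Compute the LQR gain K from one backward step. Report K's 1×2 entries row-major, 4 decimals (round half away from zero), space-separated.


BᵀP = [-13.2500 1.6250]
S = R + BᵀPB = [3/2] + [10.8125] = [12.3125]
BᵀPA = [-15.6875 -16.6250]
K = S⁻¹·BᵀPA = [-1.2741 -1.3503]
A−BK = [-0.2741 0.1497; -3.4112 -0.0254]
AᵀP(A−BK) = [2.8249 2.9429; 2.9429 3.1145]
P' = Q + AᵀP(A−BK) = [7.8249 4.9429; 4.9429 7.1145]
tr(P') = 14.9394

-1.2741 -1.3503


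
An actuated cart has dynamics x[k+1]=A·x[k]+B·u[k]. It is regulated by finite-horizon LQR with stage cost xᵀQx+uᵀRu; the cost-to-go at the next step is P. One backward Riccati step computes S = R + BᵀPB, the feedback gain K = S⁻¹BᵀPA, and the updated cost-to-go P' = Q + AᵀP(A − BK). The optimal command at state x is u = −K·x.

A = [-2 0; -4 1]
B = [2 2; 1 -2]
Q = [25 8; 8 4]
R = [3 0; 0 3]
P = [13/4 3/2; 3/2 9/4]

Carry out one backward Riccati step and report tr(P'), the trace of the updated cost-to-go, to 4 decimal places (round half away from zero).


41.3947

BᵀP = [8.0000 5.2500; 3.5000 -1.5000]
S = R + BᵀPB = [3 0; 0 3] + [21.2500 5.5000; 5.5000 10.0000] = [24.2500 5.5000; 5.5000 13.0000]
BᵀPA = [-37.0000 5.2500; -1.0000 -1.5000]
K = S⁻¹·BᵀPA = [-1.6684 0.2684; 0.6289 -0.2289]
A−BK = [0.0789 -0.0789; -1.0737 0.2737]
AᵀP(A−BK) = [11.8974 -2.2974; -2.2974 0.4974]
P' = Q + AᵀP(A−BK) = [36.8974 5.7026; 5.7026 4.4974]
tr(P') = 41.3947


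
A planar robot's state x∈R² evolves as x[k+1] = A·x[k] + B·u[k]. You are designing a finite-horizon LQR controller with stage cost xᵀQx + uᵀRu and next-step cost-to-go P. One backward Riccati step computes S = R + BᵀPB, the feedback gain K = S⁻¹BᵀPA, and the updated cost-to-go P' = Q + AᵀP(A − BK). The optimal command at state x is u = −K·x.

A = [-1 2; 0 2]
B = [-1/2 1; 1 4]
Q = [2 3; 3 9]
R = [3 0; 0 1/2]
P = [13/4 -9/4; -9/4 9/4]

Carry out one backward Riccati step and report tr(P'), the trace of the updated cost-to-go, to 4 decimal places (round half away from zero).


BᵀP = [-3.8750 3.3750; -5.7500 6.7500]
S = R + BᵀPB = [3 0; 0 1/2] + [5.3125 9.6250; 9.6250 21.2500] = [8.3125 9.6250; 9.6250 21.7500]
BᵀPA = [3.8750 -1.0000; 5.7500 2.0000]
K = S⁻¹·BᵀPA = [0.3283 -0.4651; 0.1191 0.2978]
A−BK = [-0.9550 1.4697; -0.8047 1.2740]
AᵀP(A−BK) = [1.2932 -1.9100; -1.9100 2.9394]
P' = Q + AᵀP(A−BK) = [3.2932 1.0900; 1.0900 11.9394]
tr(P') = 15.2325

15.2325


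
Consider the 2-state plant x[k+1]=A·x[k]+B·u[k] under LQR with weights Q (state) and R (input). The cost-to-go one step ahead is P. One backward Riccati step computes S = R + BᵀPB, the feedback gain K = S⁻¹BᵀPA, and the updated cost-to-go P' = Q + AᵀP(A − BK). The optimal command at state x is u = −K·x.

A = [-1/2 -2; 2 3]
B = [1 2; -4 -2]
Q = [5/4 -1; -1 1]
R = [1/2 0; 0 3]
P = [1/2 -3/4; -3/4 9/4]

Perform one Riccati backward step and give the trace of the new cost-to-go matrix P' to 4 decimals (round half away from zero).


BᵀP = [3.5000 -9.7500; 2.5000 -6.0000]
S = R + BᵀPB = [1/2 0; 0 3] + [42.5000 26.5000; 26.5000 17.0000] = [43.0000 26.5000; 26.5000 20.0000]
BᵀPA = [-21.2500 -36.2500; -13.2500 -23.0000]
K = S⁻¹·BᵀPA = [-0.4683 -0.7322; -0.0420 -0.1799]
A−BK = [0.0523 -0.9081; 0.0428 -0.2884]
AᵀP(A−BK) = [0.1171 0.1830; 0.1830 0.5717]
P' = Q + AᵀP(A−BK) = [1.3671 -0.8170; -0.8170 1.5717]
tr(P') = 2.9388

2.9388


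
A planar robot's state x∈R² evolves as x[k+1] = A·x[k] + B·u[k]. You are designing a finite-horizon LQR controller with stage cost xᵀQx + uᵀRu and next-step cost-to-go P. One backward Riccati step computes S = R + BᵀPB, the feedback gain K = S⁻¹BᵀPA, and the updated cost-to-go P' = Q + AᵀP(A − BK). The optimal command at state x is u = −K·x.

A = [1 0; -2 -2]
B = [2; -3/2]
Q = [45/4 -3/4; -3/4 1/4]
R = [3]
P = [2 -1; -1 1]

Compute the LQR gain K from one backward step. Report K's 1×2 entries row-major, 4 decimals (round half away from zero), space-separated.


BᵀP = [5.5000 -3.5000]
S = R + BᵀPB = [3] + [16.2500] = [19.2500]
BᵀPA = [12.5000 7.0000]
K = S⁻¹·BᵀPA = [0.6494 0.3636]
A−BK = [-0.2987 -0.7273; -1.0260 -1.4545]
AᵀP(A−BK) = [1.8831 1.4545; 1.4545 1.4545]
P' = Q + AᵀP(A−BK) = [13.1331 0.7045; 0.7045 1.7045]
tr(P') = 14.8377

0.6494 0.3636


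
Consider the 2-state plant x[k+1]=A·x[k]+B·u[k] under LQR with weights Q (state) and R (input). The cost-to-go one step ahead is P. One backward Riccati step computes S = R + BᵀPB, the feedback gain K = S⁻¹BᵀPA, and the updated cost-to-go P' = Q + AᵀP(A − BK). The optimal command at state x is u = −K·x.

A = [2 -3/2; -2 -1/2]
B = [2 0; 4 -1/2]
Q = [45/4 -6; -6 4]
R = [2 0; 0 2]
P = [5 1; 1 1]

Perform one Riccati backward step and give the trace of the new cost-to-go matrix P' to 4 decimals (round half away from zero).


28.4100

BᵀP = [14.0000 6.0000; -0.5000 -0.5000]
S = R + BᵀPB = [2 0; 0 2] + [52.0000 -3.0000; -3.0000 0.2500] = [54.0000 -3.0000; -3.0000 2.2500]
BᵀPA = [16.0000 -24.0000; 0.0000 1.0000]
K = S⁻¹·BᵀPA = [0.3200 -0.4533; 0.4267 -0.1600]
A−BK = [1.3600 -0.5933; -3.0667 1.2333]
AᵀP(A−BK) = [10.8800 -4.7467; -4.7467 2.2800]
P' = Q + AᵀP(A−BK) = [22.1300 -10.7467; -10.7467 6.2800]
tr(P') = 28.4100


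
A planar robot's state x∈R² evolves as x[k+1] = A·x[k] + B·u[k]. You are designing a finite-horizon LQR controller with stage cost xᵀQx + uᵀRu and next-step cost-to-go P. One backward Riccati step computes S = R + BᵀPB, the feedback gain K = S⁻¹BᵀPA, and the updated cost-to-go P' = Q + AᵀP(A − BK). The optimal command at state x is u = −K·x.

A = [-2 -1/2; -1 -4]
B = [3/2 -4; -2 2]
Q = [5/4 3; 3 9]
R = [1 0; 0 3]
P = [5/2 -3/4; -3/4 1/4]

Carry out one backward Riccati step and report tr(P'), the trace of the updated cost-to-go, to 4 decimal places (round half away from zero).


BᵀP = [5.2500 -1.6250; -11.5000 3.5000]
S = R + BᵀPB = [1 0; 0 3] + [11.1250 -24.2500; -24.2500 53.0000] = [12.1250 -24.2500; -24.2500 56.0000]
BᵀPA = [-8.8750 3.8750; 19.5000 -8.2500]
K = S⁻¹·BᵀPA = [-0.2653 0.1863; 0.2333 -0.0667]
A−BK = [-0.6687 -1.0460; -1.9973 -3.4942]
AᵀP(A−BK) = [0.3455 0.0780; 0.0780 0.3533]
P' = Q + AᵀP(A−BK) = [1.5955 3.0780; 3.0780 9.3533]
tr(P') = 10.9488

10.9488


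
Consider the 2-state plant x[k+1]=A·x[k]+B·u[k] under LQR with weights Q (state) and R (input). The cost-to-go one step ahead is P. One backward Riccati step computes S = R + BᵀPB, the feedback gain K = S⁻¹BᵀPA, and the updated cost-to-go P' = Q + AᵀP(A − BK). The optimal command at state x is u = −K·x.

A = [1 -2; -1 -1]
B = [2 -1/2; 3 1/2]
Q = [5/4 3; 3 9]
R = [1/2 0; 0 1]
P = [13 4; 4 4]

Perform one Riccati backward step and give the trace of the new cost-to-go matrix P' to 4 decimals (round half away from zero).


14.5437

BᵀP = [38.0000 20.0000; -4.5000 0.0000]
S = R + BᵀPB = [1/2 0; 0 1] + [136.0000 -9.0000; -9.0000 2.2500] = [136.5000 -9.0000; -9.0000 3.2500]
BᵀPA = [18.0000 -96.0000; -4.5000 9.0000]
K = S⁻¹·BᵀPA = [0.0496 -0.6370; -1.2472 1.0052]
A−BK = [0.2771 -0.2234; -0.5253 0.4085]
AᵀP(A−BK) = [2.4943 -2.0103; -2.0103 1.7994]
P' = Q + AᵀP(A−BK) = [3.7443 0.9897; 0.9897 10.7994]
tr(P') = 14.5437


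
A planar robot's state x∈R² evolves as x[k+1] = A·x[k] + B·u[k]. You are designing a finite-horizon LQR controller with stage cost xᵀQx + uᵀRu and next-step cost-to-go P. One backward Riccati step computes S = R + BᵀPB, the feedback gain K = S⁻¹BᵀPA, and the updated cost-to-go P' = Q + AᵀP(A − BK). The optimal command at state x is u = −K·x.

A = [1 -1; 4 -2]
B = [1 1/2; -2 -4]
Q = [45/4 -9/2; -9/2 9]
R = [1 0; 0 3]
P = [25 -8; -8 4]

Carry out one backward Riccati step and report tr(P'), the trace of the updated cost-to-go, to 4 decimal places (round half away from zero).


32.4583

BᵀP = [41.0000 -16.0000; 44.5000 -20.0000]
S = R + BᵀPB = [1 0; 0 3] + [73.0000 84.5000; 84.5000 102.2500] = [74.0000 84.5000; 84.5000 105.2500]
BᵀPA = [-23.0000 -9.0000; -35.5000 -4.5000]
K = S⁻¹·BᵀPA = [0.8932 -0.8747; -1.0544 0.6595]
A−BK = [0.6340 -0.4551; 1.5688 -1.1115]
AᵀP(A−BK) = [8.1126 -5.7061; -5.7061 4.0956]
P' = Q + AᵀP(A−BK) = [19.3626 -10.2061; -10.2061 13.0956]
tr(P') = 32.4583


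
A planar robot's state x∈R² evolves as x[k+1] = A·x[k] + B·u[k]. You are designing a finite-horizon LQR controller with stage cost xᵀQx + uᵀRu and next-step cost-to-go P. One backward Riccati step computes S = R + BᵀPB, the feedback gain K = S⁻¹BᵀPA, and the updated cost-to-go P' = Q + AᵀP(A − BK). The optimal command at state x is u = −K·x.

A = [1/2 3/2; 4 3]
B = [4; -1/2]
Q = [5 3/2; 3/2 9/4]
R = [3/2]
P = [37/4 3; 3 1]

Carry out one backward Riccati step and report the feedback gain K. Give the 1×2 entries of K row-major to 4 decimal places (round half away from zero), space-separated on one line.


BᵀP = [35.5000 11.5000]
S = R + BᵀPB = [3/2] + [136.2500] = [137.7500]
BᵀPA = [63.7500 87.7500]
K = S⁻¹·BᵀPA = [0.4628 0.6370]
A−BK = [-1.3512 -1.0481; 4.2314 3.3185]
AᵀP(A−BK) = [0.8093 0.8272; 0.8272 0.9137]
P' = Q + AᵀP(A−BK) = [5.8093 2.3272; 2.3272 3.1637]
tr(P') = 8.9730

0.4628 0.6370


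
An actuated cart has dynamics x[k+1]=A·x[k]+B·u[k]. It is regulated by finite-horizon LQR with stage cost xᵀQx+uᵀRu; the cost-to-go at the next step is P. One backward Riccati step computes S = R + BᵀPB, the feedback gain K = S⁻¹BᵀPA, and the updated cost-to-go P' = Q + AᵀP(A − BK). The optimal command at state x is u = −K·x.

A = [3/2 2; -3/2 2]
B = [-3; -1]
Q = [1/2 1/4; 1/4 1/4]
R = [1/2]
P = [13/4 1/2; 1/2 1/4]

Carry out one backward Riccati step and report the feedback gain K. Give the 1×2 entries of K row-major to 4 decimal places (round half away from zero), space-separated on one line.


BᵀP = [-10.2500 -1.7500]
S = R + BᵀPB = [1/2] + [32.5000] = [33.0000]
BᵀPA = [-12.7500 -24.0000]
K = S⁻¹·BᵀPA = [-0.3864 -0.7273]
A−BK = [0.3409 -0.1818; -1.8864 1.2727]
AᵀP(A−BK) = [0.6989 -0.2727; -0.2727 0.5455]
P' = Q + AᵀP(A−BK) = [1.1989 -0.0227; -0.0227 0.7955]
tr(P') = 1.9943

-0.3864 -0.7273


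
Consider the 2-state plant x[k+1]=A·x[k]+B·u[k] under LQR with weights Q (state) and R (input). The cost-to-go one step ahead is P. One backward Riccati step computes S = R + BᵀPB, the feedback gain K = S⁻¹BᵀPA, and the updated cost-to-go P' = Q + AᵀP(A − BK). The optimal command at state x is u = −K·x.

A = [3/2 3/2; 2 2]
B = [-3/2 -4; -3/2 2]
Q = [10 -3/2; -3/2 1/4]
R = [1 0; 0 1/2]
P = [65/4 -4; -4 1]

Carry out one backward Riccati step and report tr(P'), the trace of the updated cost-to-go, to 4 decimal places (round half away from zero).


BᵀP = [-18.3750 4.5000; -73.0000 18.0000]
S = R + BᵀPB = [1 0; 0 1/2] + [20.8125 82.5000; 82.5000 328.0000] = [21.8125 82.5000; 82.5000 328.5000]
BᵀPA = [-18.5625 -18.5625; -73.5000 -73.5000]
K = S⁻¹·BᵀPA = [-0.0948 -0.0948; -0.1999 -0.1999]
A−BK = [0.5581 0.5581; 2.2578 2.2578]
AᵀP(A−BK) = [0.1075 0.1075; 0.1075 0.1075]
P' = Q + AᵀP(A−BK) = [10.1075 -1.3925; -1.3925 0.3575]
tr(P') = 10.4650

10.4650


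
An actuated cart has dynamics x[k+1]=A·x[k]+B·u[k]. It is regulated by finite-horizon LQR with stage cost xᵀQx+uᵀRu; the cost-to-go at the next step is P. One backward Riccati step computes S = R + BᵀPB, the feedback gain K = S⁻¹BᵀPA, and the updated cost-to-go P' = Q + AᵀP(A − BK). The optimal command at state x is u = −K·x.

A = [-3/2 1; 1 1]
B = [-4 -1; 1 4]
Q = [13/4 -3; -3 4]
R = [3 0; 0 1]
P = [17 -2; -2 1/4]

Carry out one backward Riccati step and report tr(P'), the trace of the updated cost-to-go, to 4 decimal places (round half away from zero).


7.7267

BᵀP = [-70.0000 8.2500; -25.0000 3.0000]
S = R + BᵀPB = [3 0; 0 1] + [288.2500 103.0000; 103.0000 37.0000] = [291.2500 103.0000; 103.0000 38.0000]
BᵀPA = [113.2500 -61.7500; 40.5000 -22.0000]
K = S⁻¹·BᵀPA = [0.2879 -0.1756; 0.2854 -0.1031]
A−BK = [-0.0630 0.1947; -0.4297 1.5878]
AᵀP(A−BK) = [0.3355 -0.1927; -0.1927 0.1412]
P' = Q + AᵀP(A−BK) = [3.5855 -3.1927; -3.1927 4.1412]
tr(P') = 7.7267


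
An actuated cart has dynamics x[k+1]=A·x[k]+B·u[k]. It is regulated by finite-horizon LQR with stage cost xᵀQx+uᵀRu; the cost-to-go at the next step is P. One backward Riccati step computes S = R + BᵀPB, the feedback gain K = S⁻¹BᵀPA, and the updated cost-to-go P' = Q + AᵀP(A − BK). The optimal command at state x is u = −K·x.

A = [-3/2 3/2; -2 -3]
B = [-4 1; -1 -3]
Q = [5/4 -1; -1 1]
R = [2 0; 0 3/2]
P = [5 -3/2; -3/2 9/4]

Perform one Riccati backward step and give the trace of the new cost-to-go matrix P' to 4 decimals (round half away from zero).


BᵀP = [-18.5000 3.7500; 9.5000 -8.2500]
S = R + BᵀPB = [2 0; 0 3/2] + [70.2500 -29.7500; -29.7500 34.2500] = [72.2500 -29.7500; -29.7500 35.7500]
BᵀPA = [20.2500 -39.0000; 2.2500 39.0000]
K = S⁻¹·BᵀPA = [0.4658 -0.1378; 0.4506 0.9762]
A−BK = [-0.0874 -0.0275; -0.1825 -0.2092]
AᵀP(A−BK) = [0.8037 0.5943; 0.5943 1.5525]
P' = Q + AᵀP(A−BK) = [2.0537 -0.4057; -0.4057 2.5525]
tr(P') = 4.6062

4.6062


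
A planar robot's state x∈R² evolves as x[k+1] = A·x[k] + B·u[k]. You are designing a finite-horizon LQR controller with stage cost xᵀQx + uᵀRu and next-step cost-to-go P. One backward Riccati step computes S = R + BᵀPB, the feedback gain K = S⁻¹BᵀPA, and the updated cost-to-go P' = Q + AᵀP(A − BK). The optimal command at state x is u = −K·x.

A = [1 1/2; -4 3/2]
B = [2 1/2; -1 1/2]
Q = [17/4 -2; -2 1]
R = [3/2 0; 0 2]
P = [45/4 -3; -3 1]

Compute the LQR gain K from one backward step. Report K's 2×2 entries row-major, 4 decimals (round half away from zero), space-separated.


BᵀP = [25.5000 -7.0000; 4.1250 -1.0000]
S = R + BᵀPB = [3/2 0; 0 2] + [58.0000 9.2500; 9.2500 1.5625] = [59.5000 9.2500; 9.2500 3.5625]
BᵀPA = [53.5000 2.2500; 8.1250 0.5625]
K = S⁻¹·BᵀPA = [0.9132 0.0222; -0.0905 0.1001]
A−BK = [-0.7812 0.4054; -3.0415 1.4722]
AᵀP(A−BK) = [3.1276 -0.8789; -0.8789 0.4561]
P' = Q + AᵀP(A−BK) = [7.3776 -2.8789; -2.8789 1.4561]
tr(P') = 8.8337

0.9132 0.0222 -0.0905 0.1001


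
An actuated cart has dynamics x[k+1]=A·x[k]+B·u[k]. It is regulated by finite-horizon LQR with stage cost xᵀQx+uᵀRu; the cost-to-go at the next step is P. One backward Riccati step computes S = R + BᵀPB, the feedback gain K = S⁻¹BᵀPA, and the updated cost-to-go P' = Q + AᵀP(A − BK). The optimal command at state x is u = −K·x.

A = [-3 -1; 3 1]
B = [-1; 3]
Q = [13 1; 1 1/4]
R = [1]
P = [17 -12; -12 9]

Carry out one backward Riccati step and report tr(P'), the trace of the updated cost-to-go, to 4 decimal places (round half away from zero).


BᵀP = [-53.0000 39.0000]
S = R + BᵀPB = [1] + [170.0000] = [171.0000]
BᵀPA = [276.0000 92.0000]
K = S⁻¹·BᵀPA = [1.6140 0.5380]
A−BK = [-1.3860 -0.4620; -1.8421 -0.6140]
AᵀP(A−BK) = [4.5263 1.5088; 1.5088 0.5029]
P' = Q + AᵀP(A−BK) = [17.5263 2.5088; 2.5088 0.7529]
tr(P') = 18.2792

18.2792


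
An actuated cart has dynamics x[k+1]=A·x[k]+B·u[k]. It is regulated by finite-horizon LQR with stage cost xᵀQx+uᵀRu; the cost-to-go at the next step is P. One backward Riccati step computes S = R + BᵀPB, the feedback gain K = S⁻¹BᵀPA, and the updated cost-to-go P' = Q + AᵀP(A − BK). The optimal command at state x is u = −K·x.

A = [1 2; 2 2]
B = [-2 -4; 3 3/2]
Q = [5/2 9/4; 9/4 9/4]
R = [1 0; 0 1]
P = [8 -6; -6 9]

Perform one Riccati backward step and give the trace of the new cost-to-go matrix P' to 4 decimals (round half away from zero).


BᵀP = [-34.0000 39.0000; -41.0000 37.5000]
S = R + BᵀPB = [1 0; 0 1] + [185.0000 194.5000; 194.5000 220.2500] = [186.0000 194.5000; 194.5000 221.2500]
BᵀPA = [44.0000 10.0000; 34.0000 -7.0000]
K = S⁻¹·BᵀPA = [0.9397 1.0758; -0.6724 -0.9773]
A−BK = [0.1897 0.2422; 0.1895 0.2387]
AᵀP(A−BK) = [1.5149 1.8957; 1.8957 2.4008]
P' = Q + AᵀP(A−BK) = [4.0149 4.1457; 4.1457 4.6508]
tr(P') = 8.6657

8.6657


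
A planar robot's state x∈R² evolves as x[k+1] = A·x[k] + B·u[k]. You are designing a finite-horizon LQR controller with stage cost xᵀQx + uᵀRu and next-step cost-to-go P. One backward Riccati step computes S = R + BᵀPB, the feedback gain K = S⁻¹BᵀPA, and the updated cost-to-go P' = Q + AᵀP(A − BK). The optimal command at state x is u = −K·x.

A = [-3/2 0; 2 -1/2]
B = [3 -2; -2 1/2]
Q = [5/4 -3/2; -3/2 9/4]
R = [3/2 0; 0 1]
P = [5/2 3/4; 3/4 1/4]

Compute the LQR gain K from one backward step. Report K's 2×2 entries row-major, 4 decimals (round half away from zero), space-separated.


BᵀP = [6.0000 1.7500; -4.6250 -1.3750]
S = R + BᵀPB = [3/2 0; 0 1] + [14.5000 -11.1250; -11.1250 8.5625] = [16.0000 -11.1250; -11.1250 9.5625]
BᵀPA = [-5.5000 -0.8750; 4.1875 0.6875]
K = S⁻¹·BᵀPA = [-0.2055 -0.0246; 0.1988 0.0433]
A−BK = [-0.4858 0.1603; 1.4896 -0.5708]
AᵀP(A−BK) = [0.1621 -0.0040; -0.0040 0.0112]
P' = Q + AᵀP(A−BK) = [1.4121 -1.5040; -1.5040 2.2612]
tr(P') = 3.6734

-0.2055 -0.0246 0.1988 0.0433
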